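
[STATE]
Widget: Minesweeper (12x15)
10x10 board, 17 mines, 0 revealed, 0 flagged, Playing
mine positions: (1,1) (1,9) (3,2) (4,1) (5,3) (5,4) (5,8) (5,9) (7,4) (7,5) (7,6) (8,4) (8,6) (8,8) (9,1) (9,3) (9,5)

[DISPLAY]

■■■■■■■■■■  
■■■■■■■■■■  
■■■■■■■■■■  
■■■■■■■■■■  
■■■■■■■■■■  
■■■■■■■■■■  
■■■■■■■■■■  
■■■■■■■■■■  
■■■■■■■■■■  
■■■■■■■■■■  
            
            
            
            
            


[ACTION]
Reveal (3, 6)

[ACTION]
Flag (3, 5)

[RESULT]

■■1     1■  
■■1     1■  
■■21    11  
■■■1        
■■■321 122  
■■■■■1 1■■  
■■■■■422■■  
■■■■■■■■■■  
■■■■■■■■■■  
■■■■■■■■■■  
            
            
            
            
            


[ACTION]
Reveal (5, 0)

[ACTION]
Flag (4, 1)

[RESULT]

■■1     1■  
■■1     1■  
■■21    11  
■■■1        
■⚑■321 122  
1■■■■1 1■■  
■■■■■422■■  
■■■■■■■■■■  
■■■■■■■■■■  
■■■■■■■■■■  
            
            
            
            
            


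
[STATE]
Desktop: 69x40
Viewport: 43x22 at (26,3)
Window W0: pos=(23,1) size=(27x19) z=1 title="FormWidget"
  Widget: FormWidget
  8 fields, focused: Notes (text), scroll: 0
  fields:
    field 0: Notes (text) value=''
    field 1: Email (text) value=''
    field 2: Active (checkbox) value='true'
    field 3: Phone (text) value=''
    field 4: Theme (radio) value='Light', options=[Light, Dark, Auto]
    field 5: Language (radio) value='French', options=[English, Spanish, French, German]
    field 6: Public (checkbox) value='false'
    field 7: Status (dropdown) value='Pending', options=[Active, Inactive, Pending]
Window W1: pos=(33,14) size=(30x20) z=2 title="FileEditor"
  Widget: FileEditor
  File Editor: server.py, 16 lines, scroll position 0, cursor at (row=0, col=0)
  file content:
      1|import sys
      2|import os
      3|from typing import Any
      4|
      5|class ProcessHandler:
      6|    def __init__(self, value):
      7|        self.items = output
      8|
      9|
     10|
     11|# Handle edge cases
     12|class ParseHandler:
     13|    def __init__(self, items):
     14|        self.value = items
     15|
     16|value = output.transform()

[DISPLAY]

───────────────────────┨                   
Notes:      [         ]┃                   
Email:      [         ]┃                   
Active:     [x]        ┃                   
Phone:      [         ]┃                   
Theme:      (●) Light  ┃                   
Language:   ( ) English┃                   
Public:     [ ]        ┃                   
Status:     [Pending ▼]┃                   
                       ┃                   
                       ┃                   
       ┏━━━━━━━━━━━━━━━━━━━━━━━━━━━━┓      
       ┃ FileEditor                 ┃      
       ┠────────────────────────────┨      
       ┃█mport sys                 ▲┃      
       ┃import os                  █┃      
━━━━━━━┃from typing import Any     ░┃      
       ┃                           ░┃      
       ┃class ProcessHandler:      ░┃      
       ┃    def __init__(self, valu░┃      
       ┃        self.items = output░┃      
       ┃                           ░┃      


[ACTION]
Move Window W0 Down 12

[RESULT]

                                           
                                           
                                           
                                           
                                           
                                           
                                           
                                           
                                           
                                           
━━━━━━━━━━━━━━━━━━━━━━━┓                   
ormWidg┏━━━━━━━━━━━━━━━━━━━━━━━━━━━━┓      
───────┃ FileEditor                 ┃      
Notes: ┠────────────────────────────┨      
Email: ┃█mport sys                 ▲┃      
Active:┃import os                  █┃      
Phone: ┃from typing import Any     ░┃      
Theme: ┃                           ░┃      
Languag┃class ProcessHandler:      ░┃      
Public:┃    def __init__(self, valu░┃      
Status:┃        self.items = output░┃      
       ┃                           ░┃      


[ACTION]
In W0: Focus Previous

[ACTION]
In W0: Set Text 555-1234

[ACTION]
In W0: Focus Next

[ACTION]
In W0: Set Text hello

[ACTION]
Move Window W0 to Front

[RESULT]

                                           
                                           
                                           
                                           
                                           
                                           
                                           
                                           
                                           
                                           
━━━━━━━━━━━━━━━━━━━━━━━┓                   
ormWidget              ┃━━━━━━━━━━━━┓      
───────────────────────┨            ┃      
Notes:      [hello    ]┃────────────┨      
Email:      [         ]┃           ▲┃      
Active:     [x]        ┃           █┃      
Phone:      [         ]┃rt Any     ░┃      
Theme:      (●) Light  ┃           ░┃      
Language:   ( ) English┃dler:      ░┃      
Public:     [ ]        ┃(self, valu░┃      
Status:     [Pending ▼]┃ms = output░┃      
                       ┃           ░┃      


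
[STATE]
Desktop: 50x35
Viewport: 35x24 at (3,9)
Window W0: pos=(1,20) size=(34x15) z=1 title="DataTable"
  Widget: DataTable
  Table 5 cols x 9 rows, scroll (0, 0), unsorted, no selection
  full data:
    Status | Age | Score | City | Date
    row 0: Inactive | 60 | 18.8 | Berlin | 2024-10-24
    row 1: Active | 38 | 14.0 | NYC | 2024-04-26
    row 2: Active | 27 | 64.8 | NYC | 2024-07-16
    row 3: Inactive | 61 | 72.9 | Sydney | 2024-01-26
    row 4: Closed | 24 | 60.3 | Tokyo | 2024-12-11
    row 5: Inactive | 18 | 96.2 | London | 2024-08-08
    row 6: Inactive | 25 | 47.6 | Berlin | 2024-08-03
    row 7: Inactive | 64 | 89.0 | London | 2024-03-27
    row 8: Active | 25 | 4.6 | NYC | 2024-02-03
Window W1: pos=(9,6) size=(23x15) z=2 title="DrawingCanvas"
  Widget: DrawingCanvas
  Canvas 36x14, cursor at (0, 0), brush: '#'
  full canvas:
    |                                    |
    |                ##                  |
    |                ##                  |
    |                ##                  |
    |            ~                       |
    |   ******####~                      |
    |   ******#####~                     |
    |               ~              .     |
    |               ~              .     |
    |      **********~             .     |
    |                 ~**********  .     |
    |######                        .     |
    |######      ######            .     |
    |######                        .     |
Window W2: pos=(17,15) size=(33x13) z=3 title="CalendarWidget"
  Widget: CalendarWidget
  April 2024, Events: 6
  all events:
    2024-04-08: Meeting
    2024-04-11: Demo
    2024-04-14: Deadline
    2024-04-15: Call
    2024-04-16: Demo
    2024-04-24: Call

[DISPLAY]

      ┃+                    ┃      
      ┃                ##   ┃      
      ┃                ##   ┃      
      ┃                ##   ┃      
      ┃            ~        ┃      
      ┃   ******####~       ┃      
      ┃   ****┏━━━━━━━━━━━━━━━━━━━━
      ┃       ┃ CalendarWidget     
      ┃       ┠────────────────────
      ┃      *┃           April 202
      ┃       ┃Mo Tu We Th Fr Sa Su
━━━━━━┗━━━━━━━┃ 1  2  3  4  5  6  7
DataTable     ┃ 8*  9 10 11* 12 13 
──────────────┃15* 16* 17 18 19 20 
tatus  │Age│Sc┃22 23 24* 25 26 27 2
───────┼───┼──┃29 30               
nactive│60 │18┃                    
ctive  │38 │14┃                    
ctive  │27 │64┗━━━━━━━━━━━━━━━━━━━━
nactive│61 │72.9 │Sydney│2024-0┃   
losed  │24 │60.3 │Tokyo │2024-1┃   
nactive│18 │96.2 │London│2024-0┃   
nactive│25 │47.6 │Berlin│2024-0┃   
nactive│64 │89.0 │London│2024-0┃   


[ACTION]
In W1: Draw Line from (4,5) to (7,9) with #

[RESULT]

      ┃+                    ┃      
      ┃                ##   ┃      
      ┃                ##   ┃      
      ┃                ##   ┃      
      ┃     #      ~        ┃      
      ┃   ***##*####~       ┃      
      ┃   ****┏━━━━━━━━━━━━━━━━━━━━
      ┃       ┃ CalendarWidget     
      ┃       ┠────────────────────
      ┃      *┃           April 202
      ┃       ┃Mo Tu We Th Fr Sa Su
━━━━━━┗━━━━━━━┃ 1  2  3  4  5  6  7
DataTable     ┃ 8*  9 10 11* 12 13 
──────────────┃15* 16* 17 18 19 20 
tatus  │Age│Sc┃22 23 24* 25 26 27 2
───────┼───┼──┃29 30               
nactive│60 │18┃                    
ctive  │38 │14┃                    
ctive  │27 │64┗━━━━━━━━━━━━━━━━━━━━
nactive│61 │72.9 │Sydney│2024-0┃   
losed  │24 │60.3 │Tokyo │2024-1┃   
nactive│18 │96.2 │London│2024-0┃   
nactive│25 │47.6 │Berlin│2024-0┃   
nactive│64 │89.0 │London│2024-0┃   


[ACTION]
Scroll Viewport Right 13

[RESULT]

                ┃                  
           ##   ┃                  
           ##   ┃                  
           ##   ┃                  
#      ~        ┃                  
*##*####~       ┃                  
**┏━━━━━━━━━━━━━━━━━━━━━━━━━━━━━━━┓
  ┃ CalendarWidget                ┃
  ┠───────────────────────────────┨
 *┃           April 2024          ┃
  ┃Mo Tu We Th Fr Sa Su           ┃
━━┃ 1  2  3  4  5  6  7           ┃
  ┃ 8*  9 10 11* 12 13 14*        ┃
──┃15* 16* 17 18 19 20 21         ┃
Sc┃22 23 24* 25 26 27 28          ┃
──┃29 30                          ┃
18┃                               ┃
14┃                               ┃
64┗━━━━━━━━━━━━━━━━━━━━━━━━━━━━━━━┛
72.9 │Sydney│2024-0┃               
60.3 │Tokyo │2024-1┃               
96.2 │London│2024-0┃               
47.6 │Berlin│2024-0┃               
89.0 │London│2024-0┃               


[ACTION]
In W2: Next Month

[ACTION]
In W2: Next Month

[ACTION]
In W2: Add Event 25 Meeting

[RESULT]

                ┃                  
           ##   ┃                  
           ##   ┃                  
           ##   ┃                  
#      ~        ┃                  
*##*####~       ┃                  
**┏━━━━━━━━━━━━━━━━━━━━━━━━━━━━━━━┓
  ┃ CalendarWidget                ┃
  ┠───────────────────────────────┨
 *┃           June 2024           ┃
  ┃Mo Tu We Th Fr Sa Su           ┃
━━┃                1  2           ┃
  ┃ 3  4  5  6  7  8  9           ┃
──┃10 11 12 13 14 15 16           ┃
Sc┃17 18 19 20 21 22 23           ┃
──┃24 25* 26 27 28 29 30          ┃
18┃                               ┃
14┃                               ┃
64┗━━━━━━━━━━━━━━━━━━━━━━━━━━━━━━━┛
72.9 │Sydney│2024-0┃               
60.3 │Tokyo │2024-1┃               
96.2 │London│2024-0┃               
47.6 │Berlin│2024-0┃               
89.0 │London│2024-0┃               


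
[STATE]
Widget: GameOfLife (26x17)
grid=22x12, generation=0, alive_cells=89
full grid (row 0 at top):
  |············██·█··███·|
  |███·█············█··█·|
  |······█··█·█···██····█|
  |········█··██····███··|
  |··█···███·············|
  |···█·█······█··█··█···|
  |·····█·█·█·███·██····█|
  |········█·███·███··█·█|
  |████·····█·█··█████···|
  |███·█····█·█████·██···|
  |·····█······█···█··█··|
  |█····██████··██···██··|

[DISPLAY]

Gen: 0                    
············██·█··███·    
███·█············█··█·    
······█··█·█···██····█    
········█··██····███··    
··█···███·············    
···█·█······█··█··█···    
·····█·█·█·███·██····█    
········█·███·███··█·█    
████·····█·█··█████···    
███·█····█·█████·██···    
·····█······█···█··█··    
█····██████··██···██··    
                          
                          
                          
                          


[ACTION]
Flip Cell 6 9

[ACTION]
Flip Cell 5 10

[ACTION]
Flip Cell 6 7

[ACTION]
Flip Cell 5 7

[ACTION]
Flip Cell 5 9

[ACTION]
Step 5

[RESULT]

Gen: 5                    
·█············██······    
·█···········█········    
·█··········█···█···██    
···········██·██····██    
···········██·········    
···██····██··██·······    
···██·█··█████·██·····    
·····██·██·█·······███    
██·······█·····██···██    
██·····██··········█·█    
·····█·············██·    
·····███···········██·    
                          
                          
                          
                          


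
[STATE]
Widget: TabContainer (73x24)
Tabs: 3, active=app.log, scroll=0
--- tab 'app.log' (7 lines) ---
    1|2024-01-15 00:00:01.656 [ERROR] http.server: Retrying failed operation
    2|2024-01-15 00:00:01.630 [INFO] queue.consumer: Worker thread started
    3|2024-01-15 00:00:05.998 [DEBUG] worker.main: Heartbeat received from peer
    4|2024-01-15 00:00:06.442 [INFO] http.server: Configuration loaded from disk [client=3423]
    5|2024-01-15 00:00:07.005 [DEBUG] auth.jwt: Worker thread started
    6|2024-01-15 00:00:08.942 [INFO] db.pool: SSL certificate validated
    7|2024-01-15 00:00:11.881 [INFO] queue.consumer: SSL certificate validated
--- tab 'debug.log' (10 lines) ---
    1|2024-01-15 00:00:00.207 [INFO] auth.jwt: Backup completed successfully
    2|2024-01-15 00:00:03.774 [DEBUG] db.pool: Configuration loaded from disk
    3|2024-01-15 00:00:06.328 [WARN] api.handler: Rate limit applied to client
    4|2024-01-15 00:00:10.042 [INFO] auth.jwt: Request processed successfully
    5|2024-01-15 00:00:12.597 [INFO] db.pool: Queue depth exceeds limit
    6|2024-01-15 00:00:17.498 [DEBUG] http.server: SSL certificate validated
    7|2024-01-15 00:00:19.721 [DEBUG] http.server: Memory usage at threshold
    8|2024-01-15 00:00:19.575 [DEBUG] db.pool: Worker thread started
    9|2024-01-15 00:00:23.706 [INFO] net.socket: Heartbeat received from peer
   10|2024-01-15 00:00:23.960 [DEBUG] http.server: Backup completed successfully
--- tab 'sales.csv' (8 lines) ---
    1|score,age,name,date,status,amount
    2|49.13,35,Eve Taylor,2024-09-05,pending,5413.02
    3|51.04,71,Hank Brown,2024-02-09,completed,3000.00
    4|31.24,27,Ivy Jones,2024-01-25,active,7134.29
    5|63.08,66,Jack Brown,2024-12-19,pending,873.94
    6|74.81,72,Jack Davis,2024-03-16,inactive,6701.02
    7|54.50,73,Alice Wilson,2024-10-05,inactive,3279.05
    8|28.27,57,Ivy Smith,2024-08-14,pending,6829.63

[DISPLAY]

[app.log]│ debug.log │ sales.csv                                         
─────────────────────────────────────────────────────────────────────────
2024-01-15 00:00:01.656 [ERROR] http.server: Retrying failed operation   
2024-01-15 00:00:01.630 [INFO] queue.consumer: Worker thread started     
2024-01-15 00:00:05.998 [DEBUG] worker.main: Heartbeat received from peer
2024-01-15 00:00:06.442 [INFO] http.server: Configuration loaded from dis
2024-01-15 00:00:07.005 [DEBUG] auth.jwt: Worker thread started          
2024-01-15 00:00:08.942 [INFO] db.pool: SSL certificate validated        
2024-01-15 00:00:11.881 [INFO] queue.consumer: SSL certificate validated 
                                                                         
                                                                         
                                                                         
                                                                         
                                                                         
                                                                         
                                                                         
                                                                         
                                                                         
                                                                         
                                                                         
                                                                         
                                                                         
                                                                         
                                                                         


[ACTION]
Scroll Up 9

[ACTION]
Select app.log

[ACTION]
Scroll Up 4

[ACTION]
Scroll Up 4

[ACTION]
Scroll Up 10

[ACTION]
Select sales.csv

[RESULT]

 app.log │ debug.log │[sales.csv]                                        
─────────────────────────────────────────────────────────────────────────
score,age,name,date,status,amount                                        
49.13,35,Eve Taylor,2024-09-05,pending,5413.02                           
51.04,71,Hank Brown,2024-02-09,completed,3000.00                         
31.24,27,Ivy Jones,2024-01-25,active,7134.29                             
63.08,66,Jack Brown,2024-12-19,pending,873.94                            
74.81,72,Jack Davis,2024-03-16,inactive,6701.02                          
54.50,73,Alice Wilson,2024-10-05,inactive,3279.05                        
28.27,57,Ivy Smith,2024-08-14,pending,6829.63                            
                                                                         
                                                                         
                                                                         
                                                                         
                                                                         
                                                                         
                                                                         
                                                                         
                                                                         
                                                                         
                                                                         
                                                                         
                                                                         
                                                                         


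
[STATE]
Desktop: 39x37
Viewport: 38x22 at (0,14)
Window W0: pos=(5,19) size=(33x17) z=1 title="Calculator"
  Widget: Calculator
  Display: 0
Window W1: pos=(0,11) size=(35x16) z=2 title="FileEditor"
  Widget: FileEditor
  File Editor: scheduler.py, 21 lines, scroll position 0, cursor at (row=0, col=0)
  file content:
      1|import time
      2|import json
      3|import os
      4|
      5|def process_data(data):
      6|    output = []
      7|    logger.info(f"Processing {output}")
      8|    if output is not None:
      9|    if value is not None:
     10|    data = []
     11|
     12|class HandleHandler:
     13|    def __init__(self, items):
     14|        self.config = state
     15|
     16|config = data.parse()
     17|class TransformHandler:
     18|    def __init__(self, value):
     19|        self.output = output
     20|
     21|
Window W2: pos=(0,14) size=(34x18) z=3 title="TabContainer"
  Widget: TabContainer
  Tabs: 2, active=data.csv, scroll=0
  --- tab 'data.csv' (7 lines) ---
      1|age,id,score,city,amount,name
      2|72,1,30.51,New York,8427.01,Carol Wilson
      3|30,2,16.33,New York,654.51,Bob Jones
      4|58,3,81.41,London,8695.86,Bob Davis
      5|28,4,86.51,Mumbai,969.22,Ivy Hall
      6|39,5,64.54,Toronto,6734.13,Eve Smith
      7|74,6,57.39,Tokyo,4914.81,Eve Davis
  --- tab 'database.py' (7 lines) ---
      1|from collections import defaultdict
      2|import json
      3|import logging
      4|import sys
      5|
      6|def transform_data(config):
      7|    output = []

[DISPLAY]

┏━━━━━━━━━━━━━━━━━━━━━━━━━━━━━━━━┓┃   
┃ TabContainer                   ┃┃   
┠────────────────────────────────┨┃   
┃[data.csv]│ database.py         ┃┃   
┃────────────────────────────────┃┃   
┃age,id,score,city,amount,name   ┃┃━━┓
┃72,1,30.51,New York,8427.01,Caro┃┃  ┃
┃30,2,16.33,New York,654.51,Bob J┃┃──┨
┃58,3,81.41,London,8695.86,Bob Da┃┃ 0┃
┃28,4,86.51,Mumbai,969.22,Ivy Hal┃┃  ┃
┃39,5,64.54,Toronto,6734.13,Eve S┃┃  ┃
┃74,6,57.39,Tokyo,4914.81,Eve Dav┃┃  ┃
┃                                ┃┛  ┃
┃                                ┃   ┃
┃                                ┃   ┃
┃                                ┃   ┃
┃                                ┃   ┃
┗━━━━━━━━━━━━━━━━━━━━━━━━━━━━━━━━┛   ┃
     ┃│ C │ MC│ MR│ M+│              ┃
     ┃└───┴───┴───┴───┘              ┃
     ┃                               ┃
     ┗━━━━━━━━━━━━━━━━━━━━━━━━━━━━━━━┛


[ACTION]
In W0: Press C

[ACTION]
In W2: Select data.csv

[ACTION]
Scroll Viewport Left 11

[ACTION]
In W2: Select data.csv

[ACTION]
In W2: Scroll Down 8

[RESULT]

┏━━━━━━━━━━━━━━━━━━━━━━━━━━━━━━━━┓┃   
┃ TabContainer                   ┃┃   
┠────────────────────────────────┨┃   
┃[data.csv]│ database.py         ┃┃   
┃────────────────────────────────┃┃   
┃74,6,57.39,Tokyo,4914.81,Eve Dav┃┃━━┓
┃                                ┃┃  ┃
┃                                ┃┃──┨
┃                                ┃┃ 0┃
┃                                ┃┃  ┃
┃                                ┃┃  ┃
┃                                ┃┃  ┃
┃                                ┃┛  ┃
┃                                ┃   ┃
┃                                ┃   ┃
┃                                ┃   ┃
┃                                ┃   ┃
┗━━━━━━━━━━━━━━━━━━━━━━━━━━━━━━━━┛   ┃
     ┃│ C │ MC│ MR│ M+│              ┃
     ┃└───┴───┴───┴───┘              ┃
     ┃                               ┃
     ┗━━━━━━━━━━━━━━━━━━━━━━━━━━━━━━━┛


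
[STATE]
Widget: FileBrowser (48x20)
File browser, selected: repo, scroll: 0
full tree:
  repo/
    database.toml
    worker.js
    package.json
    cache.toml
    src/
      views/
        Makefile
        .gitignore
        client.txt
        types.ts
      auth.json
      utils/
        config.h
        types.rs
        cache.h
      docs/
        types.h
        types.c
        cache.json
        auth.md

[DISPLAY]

> [-] repo/                                     
    database.toml                               
    worker.js                                   
    package.json                                
    cache.toml                                  
    [+] src/                                    
                                                
                                                
                                                
                                                
                                                
                                                
                                                
                                                
                                                
                                                
                                                
                                                
                                                
                                                


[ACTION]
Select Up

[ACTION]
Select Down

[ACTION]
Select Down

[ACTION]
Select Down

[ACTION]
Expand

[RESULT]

  [-] repo/                                     
    database.toml                               
    worker.js                                   
  > package.json                                
    cache.toml                                  
    [+] src/                                    
                                                
                                                
                                                
                                                
                                                
                                                
                                                
                                                
                                                
                                                
                                                
                                                
                                                
                                                


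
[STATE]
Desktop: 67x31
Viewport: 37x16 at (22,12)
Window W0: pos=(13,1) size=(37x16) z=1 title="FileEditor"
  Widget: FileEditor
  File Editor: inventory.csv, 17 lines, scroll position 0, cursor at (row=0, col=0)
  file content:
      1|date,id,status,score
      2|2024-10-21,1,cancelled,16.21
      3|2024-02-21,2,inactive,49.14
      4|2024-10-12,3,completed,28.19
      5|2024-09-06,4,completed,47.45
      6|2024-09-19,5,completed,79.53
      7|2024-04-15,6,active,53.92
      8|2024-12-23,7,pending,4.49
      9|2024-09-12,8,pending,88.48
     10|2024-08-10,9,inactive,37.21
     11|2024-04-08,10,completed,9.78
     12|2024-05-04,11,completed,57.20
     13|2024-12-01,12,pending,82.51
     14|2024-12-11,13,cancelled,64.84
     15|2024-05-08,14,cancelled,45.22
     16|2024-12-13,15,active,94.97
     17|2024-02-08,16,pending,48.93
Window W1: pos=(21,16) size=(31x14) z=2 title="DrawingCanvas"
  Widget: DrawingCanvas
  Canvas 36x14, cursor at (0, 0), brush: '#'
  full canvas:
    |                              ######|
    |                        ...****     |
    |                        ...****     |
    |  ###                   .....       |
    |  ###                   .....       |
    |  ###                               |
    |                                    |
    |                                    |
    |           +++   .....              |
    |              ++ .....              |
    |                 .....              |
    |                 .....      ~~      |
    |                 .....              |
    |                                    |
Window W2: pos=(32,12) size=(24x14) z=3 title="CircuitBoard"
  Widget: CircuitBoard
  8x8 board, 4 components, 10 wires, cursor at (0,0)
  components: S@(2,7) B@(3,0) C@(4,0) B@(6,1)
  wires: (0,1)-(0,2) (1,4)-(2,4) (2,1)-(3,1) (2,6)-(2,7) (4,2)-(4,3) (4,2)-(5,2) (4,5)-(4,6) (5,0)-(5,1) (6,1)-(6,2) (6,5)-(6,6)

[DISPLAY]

12,8,pendi┏━━━━━━━━━━━━━━━━━━━━━━┓   
10,9,inact┃ CircuitBoard         ┃   
08,10,comp┠──────────────────────┨   
04,11,comp┃   0 1 2 3 4 5 6 7    ┃   
━━━━━━━━━━┃0  [.]  · ─ ·         ┃   
 DrawingCa┃                      ┃   
──────────┃1                   · ┃   
+         ┃                    │ ┃   
          ┃2       ·           · ┃   
          ┃        │             ┃   
  ###     ┃3   B   ·             ┃   
  ###     ┃                      ┃   
  ###     ┃4   C       · ─ ·     ┃   
          ┗━━━━━━━━━━━━━━━━━━━━━━┛   
                             ┃       
           +++   .....       ┃       


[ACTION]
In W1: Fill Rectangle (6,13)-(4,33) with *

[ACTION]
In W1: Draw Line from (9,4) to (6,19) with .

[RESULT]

12,8,pendi┏━━━━━━━━━━━━━━━━━━━━━━┓   
10,9,inact┃ CircuitBoard         ┃   
08,10,comp┠──────────────────────┨   
04,11,comp┃   0 1 2 3 4 5 6 7    ┃   
━━━━━━━━━━┃0  [.]  · ─ ·         ┃   
 DrawingCa┃                      ┃   
──────────┃1                   · ┃   
+         ┃                    │ ┃   
          ┃2       ·           · ┃   
          ┃        │             ┃   
  ###     ┃3   B   ·             ┃   
  ###     ┃                      ┃   
  ###     ┃4   C       · ─ ·     ┃   
          ┗━━━━━━━━━━━━━━━━━━━━━━┛   
            .....            ┃       
       .....++   .....       ┃       


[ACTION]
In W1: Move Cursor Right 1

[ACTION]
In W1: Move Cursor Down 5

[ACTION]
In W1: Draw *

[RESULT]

12,8,pendi┏━━━━━━━━━━━━━━━━━━━━━━┓   
10,9,inact┃ CircuitBoard         ┃   
08,10,comp┠──────────────────────┨   
04,11,comp┃   0 1 2 3 4 5 6 7    ┃   
━━━━━━━━━━┃0  [.]  · ─ ·         ┃   
 DrawingCa┃                      ┃   
──────────┃1                   · ┃   
          ┃                    │ ┃   
          ┃2       ·           · ┃   
          ┃        │             ┃   
  ###     ┃3   B   ·             ┃   
  ###     ┃                      ┃   
 *###     ┃4   C       · ─ ·     ┃   
          ┗━━━━━━━━━━━━━━━━━━━━━━┛   
            .....            ┃       
       .....++   .....       ┃       


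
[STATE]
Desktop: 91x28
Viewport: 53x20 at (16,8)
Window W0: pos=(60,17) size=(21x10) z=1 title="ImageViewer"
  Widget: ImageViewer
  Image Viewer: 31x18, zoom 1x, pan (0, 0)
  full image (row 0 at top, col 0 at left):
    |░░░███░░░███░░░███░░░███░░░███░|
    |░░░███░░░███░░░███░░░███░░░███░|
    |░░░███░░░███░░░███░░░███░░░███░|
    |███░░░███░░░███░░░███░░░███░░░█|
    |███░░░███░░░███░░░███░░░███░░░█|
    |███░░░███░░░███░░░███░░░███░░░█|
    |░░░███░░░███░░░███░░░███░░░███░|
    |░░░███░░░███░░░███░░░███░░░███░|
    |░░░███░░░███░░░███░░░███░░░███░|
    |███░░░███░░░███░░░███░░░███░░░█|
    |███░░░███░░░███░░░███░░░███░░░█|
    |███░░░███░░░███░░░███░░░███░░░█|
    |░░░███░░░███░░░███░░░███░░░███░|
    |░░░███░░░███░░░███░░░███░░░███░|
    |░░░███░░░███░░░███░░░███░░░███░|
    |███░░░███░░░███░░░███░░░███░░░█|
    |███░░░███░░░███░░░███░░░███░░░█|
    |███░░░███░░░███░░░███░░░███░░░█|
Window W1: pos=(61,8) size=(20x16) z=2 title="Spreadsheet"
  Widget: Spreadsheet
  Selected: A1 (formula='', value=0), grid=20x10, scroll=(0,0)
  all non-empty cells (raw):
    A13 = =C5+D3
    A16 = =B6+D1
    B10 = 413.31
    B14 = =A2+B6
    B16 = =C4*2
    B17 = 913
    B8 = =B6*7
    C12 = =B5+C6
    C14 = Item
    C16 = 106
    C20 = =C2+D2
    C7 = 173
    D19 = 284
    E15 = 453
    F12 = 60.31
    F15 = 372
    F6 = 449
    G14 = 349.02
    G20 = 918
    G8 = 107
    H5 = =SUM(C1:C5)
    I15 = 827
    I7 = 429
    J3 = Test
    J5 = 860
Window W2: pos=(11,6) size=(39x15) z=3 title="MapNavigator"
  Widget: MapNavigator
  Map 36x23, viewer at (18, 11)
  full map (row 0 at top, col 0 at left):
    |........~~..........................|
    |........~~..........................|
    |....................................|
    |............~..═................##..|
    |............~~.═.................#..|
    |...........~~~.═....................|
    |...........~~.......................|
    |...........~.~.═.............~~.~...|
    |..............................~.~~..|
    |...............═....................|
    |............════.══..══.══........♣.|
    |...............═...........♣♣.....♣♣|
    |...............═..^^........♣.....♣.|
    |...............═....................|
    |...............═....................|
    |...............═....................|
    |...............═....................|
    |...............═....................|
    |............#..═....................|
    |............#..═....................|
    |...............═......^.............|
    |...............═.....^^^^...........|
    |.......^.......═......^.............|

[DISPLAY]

─────────────────────────────────┨           ┏━━━━━━━
.......~~....................... ┃           ┃ Spread
.......~.~.═.............~~.~... ┃           ┠───────
..........................~.~~.. ┃           ┃A1:    
...........═.................... ┃           ┃       
........════.══..══.══........♣. ┃           ┃-------
...........═..@........♣♣.....♣♣ ┃           ┃  1    
...........═..^^........♣.....♣. ┃           ┃  2    
...........═.................... ┃           ┃  3    
...........═.................... ┃          ┏┃  4    
...........═.................... ┃          ┃┃  5    
...........═.................... ┃          ┠┃  6    
━━━━━━━━━━━━━━━━━━━━━━━━━━━━━━━━━┛          ┃┃  7    
                                            ┃┃  8    
                                            ┃┃  9    
                                            ┃┗━━━━━━━
                                            ┃███░░░██
                                            ┃███░░░██
                                            ┗━━━━━━━━
                                                     


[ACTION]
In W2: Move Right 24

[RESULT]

─────────────────────────────────┨           ┏━━━━━━━
...............                  ┃           ┃ Spread
........~~.~...                  ┃           ┠───────
.........~.~~..                  ┃           ┃A1:    
...............                  ┃           ┃       
══.══........♣.                  ┃           ┃-------
......♣♣.....♣@                  ┃           ┃  1    
.......♣.....♣.                  ┃           ┃  2    
...............                  ┃           ┃  3    
...............                  ┃          ┏┃  4    
...............                  ┃          ┃┃  5    
...............                  ┃          ┠┃  6    
━━━━━━━━━━━━━━━━━━━━━━━━━━━━━━━━━┛          ┃┃  7    
                                            ┃┃  8    
                                            ┃┃  9    
                                            ┃┗━━━━━━━
                                            ┃███░░░██
                                            ┃███░░░██
                                            ┗━━━━━━━━
                                                     


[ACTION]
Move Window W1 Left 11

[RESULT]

─────────────────────────────────┨┏━━━━━━━━━━━━━━━━━━
...............                  ┃┃ Spreadsheet      
........~~.~...                  ┃┠──────────────────
.........~.~~..                  ┃┃A1:               
...............                  ┃┃       A       B  
══.══........♣.                  ┃┃------------------
......♣♣.....♣@                  ┃┃  1      [0]      
.......♣.....♣.                  ┃┃  2        0      
...............                  ┃┃  3        0      
...............                  ┃┃  4        0      
...............                  ┃┃  5        0      
...............                  ┃┃  6        0      
━━━━━━━━━━━━━━━━━━━━━━━━━━━━━━━━━┛┃  7        0      
                                  ┃  8        0      
                                  ┃  9        0      
                                  ┗━━━━━━━━━━━━━━━━━━
                                            ┃███░░░██
                                            ┃███░░░██
                                            ┗━━━━━━━━
                                                     


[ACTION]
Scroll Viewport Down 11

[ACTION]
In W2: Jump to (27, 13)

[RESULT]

─────────────────────────────────┨┏━━━━━━━━━━━━━━━━━━
.................~.~~..          ┃┃ Spreadsheet      
..═....................          ┃┠──────────────────
═══.══..══.══........♣.          ┃┃A1:               
..═...........♣♣.....♣♣          ┃┃       A       B  
..═..^^........♣.....♣.          ┃┃------------------
..═...........@........          ┃┃  1      [0]      
..═....................          ┃┃  2        0      
..═....................          ┃┃  3        0      
..═....................          ┃┃  4        0      
..═....................          ┃┃  5        0      
..═....................          ┃┃  6        0      
━━━━━━━━━━━━━━━━━━━━━━━━━━━━━━━━━┛┃  7        0      
                                  ┃  8        0      
                                  ┃  9        0      
                                  ┗━━━━━━━━━━━━━━━━━━
                                            ┃███░░░██
                                            ┃███░░░██
                                            ┗━━━━━━━━
                                                     
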